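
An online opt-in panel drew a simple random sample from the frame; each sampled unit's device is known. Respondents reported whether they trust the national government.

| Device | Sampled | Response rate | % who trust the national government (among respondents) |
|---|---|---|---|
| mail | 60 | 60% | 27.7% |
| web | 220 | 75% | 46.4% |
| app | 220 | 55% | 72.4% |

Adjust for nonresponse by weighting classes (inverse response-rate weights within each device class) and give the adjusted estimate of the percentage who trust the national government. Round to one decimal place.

55.6%

Weighting each respondent by the inverse class response rate inflates each class back to its sampled size, so the class weight is n_sampled:
  mail: 60 × 27.7 = 1662
  web: 220 × 46.4 = 10,208
  app: 220 × 72.4 = 15928
Adjusted estimate = 27,798 / 500 = 55.596 → 55.6%.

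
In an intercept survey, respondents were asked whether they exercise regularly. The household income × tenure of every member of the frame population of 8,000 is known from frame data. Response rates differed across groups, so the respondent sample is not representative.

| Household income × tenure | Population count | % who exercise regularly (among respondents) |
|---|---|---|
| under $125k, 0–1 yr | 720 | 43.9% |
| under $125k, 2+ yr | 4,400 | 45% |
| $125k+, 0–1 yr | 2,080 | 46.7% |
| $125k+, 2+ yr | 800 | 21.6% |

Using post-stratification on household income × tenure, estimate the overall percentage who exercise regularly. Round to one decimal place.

Each cell contributes population-share × respondent value:
  under $125k, 0–1 yr: (720/8,000) × 43.9 = 3.951
  under $125k, 2+ yr: (4,400/8,000) × 45 = 24.75
  $125k+, 0–1 yr: (2,080/8,000) × 46.7 = 12.142
  $125k+, 2+ yr: (800/8,000) × 21.6 = 2.16
Post-stratified estimate = 43.003 → 43.0%.

43.0%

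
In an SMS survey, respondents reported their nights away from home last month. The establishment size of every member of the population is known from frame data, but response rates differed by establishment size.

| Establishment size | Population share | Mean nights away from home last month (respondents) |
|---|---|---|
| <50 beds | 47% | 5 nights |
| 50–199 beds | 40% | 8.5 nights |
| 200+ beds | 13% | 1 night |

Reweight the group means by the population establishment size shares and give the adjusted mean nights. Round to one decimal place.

Weight each group's respondent value by its population share:
  <50 beds: 0.47 × 5 = 2.35
  50–199 beds: 0.4 × 8.5 = 3.4
  200+ beds: 0.13 × 1 = 0.13
Post-stratified estimate = 5.88 → 5.9.

5.9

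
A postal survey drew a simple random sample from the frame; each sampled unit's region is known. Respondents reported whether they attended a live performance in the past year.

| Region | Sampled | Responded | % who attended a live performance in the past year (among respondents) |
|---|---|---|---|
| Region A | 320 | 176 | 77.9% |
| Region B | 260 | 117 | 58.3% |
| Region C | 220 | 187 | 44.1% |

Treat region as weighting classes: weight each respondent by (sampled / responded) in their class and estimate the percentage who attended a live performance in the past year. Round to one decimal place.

62.2%

Class response rates: Region A 176/320 = 55%, Region B 117/260 = 45%, Region C 187/220 = 85%.
Each respondent's weight = sampled/responded in their class; summing within a class gives n_sampled, so:
  Region A: 320 × 77.9 = 24,928
  Region B: 260 × 58.3 = 15,158
  Region C: 220 × 44.1 = 9702
Adjusted estimate = 49,788 / 800 = 62.235 → 62.2%.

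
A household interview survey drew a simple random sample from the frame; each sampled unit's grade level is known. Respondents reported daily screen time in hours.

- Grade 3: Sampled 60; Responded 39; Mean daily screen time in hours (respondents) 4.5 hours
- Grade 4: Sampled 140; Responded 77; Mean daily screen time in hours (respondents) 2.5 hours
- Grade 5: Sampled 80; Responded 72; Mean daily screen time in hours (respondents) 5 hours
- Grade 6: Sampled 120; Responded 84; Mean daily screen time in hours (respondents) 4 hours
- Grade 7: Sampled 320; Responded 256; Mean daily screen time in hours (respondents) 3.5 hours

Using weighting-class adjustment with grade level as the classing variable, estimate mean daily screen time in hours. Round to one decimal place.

Response rates by class: Grade 3 39/60 = 65%, Grade 4 77/140 = 55%, Grade 5 72/80 = 90%, Grade 6 84/120 = 70%, Grade 7 256/320 = 80%.
Inverse-response-rate weighting restores each class to its sampled count, so class totals weight by n_sampled:
  Grade 3: 60 × 4.5 = 270
  Grade 4: 140 × 2.5 = 350
  Grade 5: 80 × 5 = 400
  Grade 6: 120 × 4 = 480
  Grade 7: 320 × 3.5 = 1120
Adjusted estimate = 2620 / 720 = 3.63889 → 3.6.

3.6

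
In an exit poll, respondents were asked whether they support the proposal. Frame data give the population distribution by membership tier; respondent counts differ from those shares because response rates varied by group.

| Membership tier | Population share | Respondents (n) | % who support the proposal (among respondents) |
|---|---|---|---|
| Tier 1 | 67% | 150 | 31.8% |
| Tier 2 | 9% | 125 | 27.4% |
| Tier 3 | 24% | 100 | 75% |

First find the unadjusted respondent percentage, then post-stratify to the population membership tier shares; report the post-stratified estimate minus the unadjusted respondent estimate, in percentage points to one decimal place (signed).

-0.1 percentage points

Without adjustment, the pooled respondent share is:
  (150/375)×31.8 + (125/375)×27.4 + (100/375)×75 = 41.8533%
Reweighting by population membership tier shares:
  0.67×31.8 + 0.09×27.4 + 0.24×75 = 41.772%
Difference = 41.772 − 41.8533 = -0.0813 pp.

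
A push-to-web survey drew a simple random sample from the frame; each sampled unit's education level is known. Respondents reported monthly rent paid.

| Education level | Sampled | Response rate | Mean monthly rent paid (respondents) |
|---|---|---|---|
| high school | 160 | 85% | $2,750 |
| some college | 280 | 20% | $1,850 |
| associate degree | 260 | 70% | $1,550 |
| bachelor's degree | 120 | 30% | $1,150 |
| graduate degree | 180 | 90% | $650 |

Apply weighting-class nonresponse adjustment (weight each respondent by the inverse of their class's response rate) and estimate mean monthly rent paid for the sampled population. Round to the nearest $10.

Weighting each respondent by the inverse class response rate inflates each class back to its sampled size, so the class weight is n_sampled:
  high school: 160 × 2750 = 440,000
  some college: 280 × 1850 = 518,000
  associate degree: 260 × 1550 = 403,000
  bachelor's degree: 120 × 1150 = 138,000
  graduate degree: 180 × 650 = 117,000
Adjusted estimate = 1,616,000 / 1,000 = 1616 → $1,620.

$1,620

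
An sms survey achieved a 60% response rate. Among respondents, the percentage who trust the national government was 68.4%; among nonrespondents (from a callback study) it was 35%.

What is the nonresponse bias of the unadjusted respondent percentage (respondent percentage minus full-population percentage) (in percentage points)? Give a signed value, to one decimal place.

+13.4 percentage points

Nonresponse fraction = 1 − 0.6 = 0.4.
Bias = (nonresponse fraction) × (respondent percentage − nonrespondent percentage)
     = 0.4 × (68.4 − 35) = 0.4 × 33.4 = 13.36.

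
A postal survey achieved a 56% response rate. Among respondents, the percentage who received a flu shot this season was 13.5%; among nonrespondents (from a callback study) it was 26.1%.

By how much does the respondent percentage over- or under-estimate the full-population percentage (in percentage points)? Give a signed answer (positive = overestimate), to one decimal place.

Nonresponse fraction = 1 − 0.56 = 0.44.
Bias = (nonresponse fraction) × (respondent percentage − nonrespondent percentage)
     = 0.44 × (13.5 − 26.1) = 0.44 × -12.6 = -5.544.

-5.5 percentage points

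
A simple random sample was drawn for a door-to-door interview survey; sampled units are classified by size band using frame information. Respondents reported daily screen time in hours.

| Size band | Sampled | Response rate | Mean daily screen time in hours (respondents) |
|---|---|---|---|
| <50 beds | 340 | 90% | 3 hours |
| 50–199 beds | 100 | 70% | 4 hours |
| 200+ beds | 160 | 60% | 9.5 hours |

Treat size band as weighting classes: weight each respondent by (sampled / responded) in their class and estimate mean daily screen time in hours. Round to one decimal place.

Weighting each respondent by the inverse class response rate inflates each class back to its sampled size, so the class weight is n_sampled:
  <50 beds: 340 × 3 = 1020
  50–199 beds: 100 × 4 = 400
  200+ beds: 160 × 9.5 = 1520
Adjusted estimate = 2940 / 600 = 4.9 → 4.9.

4.9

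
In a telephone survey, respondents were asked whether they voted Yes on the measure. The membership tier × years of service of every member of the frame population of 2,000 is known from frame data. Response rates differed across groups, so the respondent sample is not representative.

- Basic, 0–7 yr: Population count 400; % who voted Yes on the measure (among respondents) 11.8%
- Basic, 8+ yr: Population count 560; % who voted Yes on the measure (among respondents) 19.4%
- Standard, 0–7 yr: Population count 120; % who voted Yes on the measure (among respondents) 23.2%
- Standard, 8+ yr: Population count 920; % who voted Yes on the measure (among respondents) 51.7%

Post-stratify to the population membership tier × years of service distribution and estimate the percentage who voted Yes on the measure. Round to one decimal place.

Reweight to the known membership tier × years of service distribution:
  Basic, 0–7 yr: (400/2,000) × 11.8 = 2.36
  Basic, 8+ yr: (560/2,000) × 19.4 = 5.432
  Standard, 0–7 yr: (120/2,000) × 23.2 = 1.392
  Standard, 8+ yr: (920/2,000) × 51.7 = 23.782
Post-stratified estimate = 32.966 → 33.0%.

33.0%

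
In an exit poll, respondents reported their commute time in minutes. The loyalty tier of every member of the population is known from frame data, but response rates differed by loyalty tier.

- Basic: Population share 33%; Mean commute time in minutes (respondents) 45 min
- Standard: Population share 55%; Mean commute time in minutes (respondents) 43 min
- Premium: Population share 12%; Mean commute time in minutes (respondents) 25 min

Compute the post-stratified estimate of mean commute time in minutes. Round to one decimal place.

Reweight to the known loyalty tier distribution:
  Basic: 0.33 × 45 = 14.85
  Standard: 0.55 × 43 = 23.65
  Premium: 0.12 × 25 = 3
Post-stratified estimate = 41.5 → 41.5.

41.5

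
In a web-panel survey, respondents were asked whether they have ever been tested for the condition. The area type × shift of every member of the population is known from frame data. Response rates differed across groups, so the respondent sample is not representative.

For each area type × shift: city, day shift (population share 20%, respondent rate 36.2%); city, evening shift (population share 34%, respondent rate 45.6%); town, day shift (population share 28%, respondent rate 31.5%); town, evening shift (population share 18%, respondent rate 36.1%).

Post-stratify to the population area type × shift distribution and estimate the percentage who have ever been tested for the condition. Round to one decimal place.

Each cell contributes population-share × respondent value:
  city, day shift: 0.2 × 36.2 = 7.24
  city, evening shift: 0.34 × 45.6 = 15.504
  town, day shift: 0.28 × 31.5 = 8.82
  town, evening shift: 0.18 × 36.1 = 6.498
Post-stratified estimate = 38.062 → 38.1%.

38.1%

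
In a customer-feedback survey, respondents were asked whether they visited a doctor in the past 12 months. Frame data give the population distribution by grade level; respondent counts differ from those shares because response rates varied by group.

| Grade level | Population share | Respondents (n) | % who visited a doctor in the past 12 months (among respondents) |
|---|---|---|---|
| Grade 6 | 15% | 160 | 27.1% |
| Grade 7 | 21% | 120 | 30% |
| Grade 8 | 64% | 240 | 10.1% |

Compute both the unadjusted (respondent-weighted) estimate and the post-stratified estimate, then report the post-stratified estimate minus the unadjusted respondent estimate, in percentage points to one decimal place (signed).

-3.1 percentage points

Naive respondent-only estimate (weights = respondent counts):
  (160/520)×27.1 + (120/520)×30 + (240/520)×10.1 = 19.9231%
Reweighting by population grade level shares:
  0.15×27.1 + 0.21×30 + 0.64×10.1 = 16.829%
Difference = 16.829 − 19.9231 = -3.0941 pp.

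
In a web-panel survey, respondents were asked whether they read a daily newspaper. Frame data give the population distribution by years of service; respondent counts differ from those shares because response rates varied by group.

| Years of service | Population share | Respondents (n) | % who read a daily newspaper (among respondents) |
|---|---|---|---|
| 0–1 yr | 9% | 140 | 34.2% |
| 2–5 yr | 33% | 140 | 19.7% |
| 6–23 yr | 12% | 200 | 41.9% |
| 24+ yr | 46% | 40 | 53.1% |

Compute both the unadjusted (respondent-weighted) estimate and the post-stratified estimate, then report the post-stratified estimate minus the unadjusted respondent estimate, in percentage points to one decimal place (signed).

+4.3 percentage points

Unadjusted (pooled respondent) estimate weights by respondent counts:
  (140/520)×34.2 + (140/520)×19.7 + (200/520)×41.9 + (40/520)×53.1 = 34.7115%
Post-stratified estimate weights by population shares:
  0.09×34.2 + 0.33×19.7 + 0.12×41.9 + 0.46×53.1 = 39.033%
Difference = 39.033 − 34.7115 = 4.3215 pp.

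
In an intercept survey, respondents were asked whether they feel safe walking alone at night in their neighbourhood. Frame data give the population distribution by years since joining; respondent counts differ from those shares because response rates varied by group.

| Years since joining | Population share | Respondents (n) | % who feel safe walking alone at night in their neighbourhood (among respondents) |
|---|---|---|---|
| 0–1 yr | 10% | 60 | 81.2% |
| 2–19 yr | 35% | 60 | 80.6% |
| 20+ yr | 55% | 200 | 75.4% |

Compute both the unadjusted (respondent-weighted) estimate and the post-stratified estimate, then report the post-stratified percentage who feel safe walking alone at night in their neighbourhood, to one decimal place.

77.8%

Unadjusted (pooled respondent) estimate weights by respondent counts:
  (60/320)×81.2 + (60/320)×80.6 + (200/320)×75.4 = 77.4625%
Reweighting by population years since joining shares:
  0.1×81.2 + 0.35×80.6 + 0.55×75.4 = 77.8%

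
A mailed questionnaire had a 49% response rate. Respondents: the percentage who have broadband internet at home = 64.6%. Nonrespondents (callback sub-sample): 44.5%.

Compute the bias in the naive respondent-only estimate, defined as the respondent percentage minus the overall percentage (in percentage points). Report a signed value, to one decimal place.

Nonresponse fraction = 1 − 0.49 = 0.51.
Bias = (nonresponse fraction) × (respondent percentage − nonrespondent percentage)
     = 0.51 × (64.6 − 44.5) = 0.51 × 20.1 = 10.251.

+10.3 percentage points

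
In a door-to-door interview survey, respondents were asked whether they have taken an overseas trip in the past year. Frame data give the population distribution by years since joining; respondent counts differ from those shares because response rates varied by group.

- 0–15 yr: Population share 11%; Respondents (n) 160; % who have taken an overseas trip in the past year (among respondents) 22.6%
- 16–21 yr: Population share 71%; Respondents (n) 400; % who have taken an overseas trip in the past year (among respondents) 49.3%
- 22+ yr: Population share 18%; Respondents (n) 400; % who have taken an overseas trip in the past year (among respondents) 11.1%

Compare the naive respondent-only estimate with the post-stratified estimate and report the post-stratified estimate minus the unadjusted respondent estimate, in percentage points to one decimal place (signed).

+10.6 percentage points

Unadjusted (pooled respondent) estimate weights by respondent counts:
  (160/960)×22.6 + (400/960)×49.3 + (400/960)×11.1 = 28.9333%
Reweighting by population years since joining shares:
  0.11×22.6 + 0.71×49.3 + 0.18×11.1 = 39.487%
Difference = 39.487 − 28.9333 = 10.5537 pp.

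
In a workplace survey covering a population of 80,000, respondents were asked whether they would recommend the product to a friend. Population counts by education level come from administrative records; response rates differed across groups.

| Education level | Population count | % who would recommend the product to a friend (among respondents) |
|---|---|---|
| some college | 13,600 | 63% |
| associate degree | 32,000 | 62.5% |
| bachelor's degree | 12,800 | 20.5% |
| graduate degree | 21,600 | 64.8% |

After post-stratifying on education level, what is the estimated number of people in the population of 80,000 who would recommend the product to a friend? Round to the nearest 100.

Apply each group's respondent rate to its population count:
  some college: 13,600 × 63% = 8568
  associate degree: 32,000 × 62.5% = 20,000
  bachelor's degree: 12,800 × 20.5% = 2624
  graduate degree: 21,600 × 64.8% = 13996.8
Estimated total = 45188.8 → 45,200.

45,200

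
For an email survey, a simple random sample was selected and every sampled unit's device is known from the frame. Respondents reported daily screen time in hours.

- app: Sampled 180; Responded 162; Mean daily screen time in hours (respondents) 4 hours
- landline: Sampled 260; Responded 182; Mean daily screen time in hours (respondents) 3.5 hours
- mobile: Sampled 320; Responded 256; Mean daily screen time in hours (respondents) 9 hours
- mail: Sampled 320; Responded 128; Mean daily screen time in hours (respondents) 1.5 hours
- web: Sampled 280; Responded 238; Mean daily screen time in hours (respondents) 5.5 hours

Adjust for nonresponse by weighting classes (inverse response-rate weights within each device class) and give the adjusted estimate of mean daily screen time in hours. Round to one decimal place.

Response rates by class: app 162/180 = 90%, landline 182/260 = 70%, mobile 256/320 = 80%, mail 128/320 = 40%, web 238/280 = 85%.
Inverse-response-rate weighting restores each class to its sampled count, so class totals weight by n_sampled:
  app: 180 × 4 = 720
  landline: 260 × 3.5 = 910
  mobile: 320 × 9 = 2880
  mail: 320 × 1.5 = 480
  web: 280 × 5.5 = 1540
Adjusted estimate = 6530 / 1,360 = 4.80147 → 4.8.

4.8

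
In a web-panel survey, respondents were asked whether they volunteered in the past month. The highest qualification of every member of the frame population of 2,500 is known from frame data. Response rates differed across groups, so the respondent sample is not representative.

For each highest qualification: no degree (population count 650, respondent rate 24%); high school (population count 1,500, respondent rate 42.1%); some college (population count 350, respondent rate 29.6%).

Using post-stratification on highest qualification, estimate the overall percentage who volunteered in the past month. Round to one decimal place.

35.6%

Post-stratification weights by population share, not respondent share:
  no degree: (650/2,500) × 24 = 6.24
  high school: (1,500/2,500) × 42.1 = 25.26
  some college: (350/2,500) × 29.6 = 4.144
Post-stratified estimate = 35.644 → 35.6%.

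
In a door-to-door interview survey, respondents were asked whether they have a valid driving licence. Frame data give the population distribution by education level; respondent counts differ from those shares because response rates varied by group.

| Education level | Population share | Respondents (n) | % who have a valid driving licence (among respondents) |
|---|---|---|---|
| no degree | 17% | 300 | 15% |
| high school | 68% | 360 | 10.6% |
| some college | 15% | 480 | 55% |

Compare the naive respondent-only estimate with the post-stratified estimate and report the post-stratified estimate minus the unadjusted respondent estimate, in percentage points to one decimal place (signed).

Without adjustment, the pooled respondent share is:
  (300/1140)×15 + (360/1140)×10.6 + (480/1140)×55 = 30.4526%
Post-stratifying to population shares instead:
  0.17×15 + 0.68×10.6 + 0.15×55 = 18.008%
Difference = 18.008 − 30.4526 = -12.4446 pp.

-12.4 percentage points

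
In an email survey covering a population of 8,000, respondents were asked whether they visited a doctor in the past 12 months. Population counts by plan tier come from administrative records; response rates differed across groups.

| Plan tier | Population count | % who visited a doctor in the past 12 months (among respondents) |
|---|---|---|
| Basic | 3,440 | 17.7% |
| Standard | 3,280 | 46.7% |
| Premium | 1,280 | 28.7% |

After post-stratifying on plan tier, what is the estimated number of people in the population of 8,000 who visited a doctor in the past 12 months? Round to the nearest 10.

2,510

Each cell contributes its population count × the respondent rate:
  Basic: 3,440 × 17.7% = 608.88
  Standard: 3,280 × 46.7% = 1531.76
  Premium: 1,280 × 28.7% = 367.36
Estimated total = 2508 → 2,510.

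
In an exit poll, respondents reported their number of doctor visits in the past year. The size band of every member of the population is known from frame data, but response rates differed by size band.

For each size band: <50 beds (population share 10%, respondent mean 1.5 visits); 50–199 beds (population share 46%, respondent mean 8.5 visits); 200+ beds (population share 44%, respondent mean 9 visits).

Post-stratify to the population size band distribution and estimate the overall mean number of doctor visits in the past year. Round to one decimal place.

Post-stratification weights by population share, not respondent share:
  <50 beds: 0.1 × 1.5 = 0.15
  50–199 beds: 0.46 × 8.5 = 3.91
  200+ beds: 0.44 × 9 = 3.96
Post-stratified estimate = 8.02 → 8.0.

8.0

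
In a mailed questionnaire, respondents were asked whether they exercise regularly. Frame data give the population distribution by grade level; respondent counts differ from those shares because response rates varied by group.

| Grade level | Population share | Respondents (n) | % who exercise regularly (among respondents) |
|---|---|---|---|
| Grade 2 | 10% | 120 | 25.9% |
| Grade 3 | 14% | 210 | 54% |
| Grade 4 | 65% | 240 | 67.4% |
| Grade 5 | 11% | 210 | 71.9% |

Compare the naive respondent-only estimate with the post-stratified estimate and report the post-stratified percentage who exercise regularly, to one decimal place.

Naive respondent-only estimate (weights = respondent counts):
  (120/780)×25.9 + (210/780)×54 + (240/780)×67.4 + (210/780)×71.9 = 58.6192%
Post-stratifying to population shares instead:
  0.1×25.9 + 0.14×54 + 0.65×67.4 + 0.11×71.9 = 61.869%

61.9%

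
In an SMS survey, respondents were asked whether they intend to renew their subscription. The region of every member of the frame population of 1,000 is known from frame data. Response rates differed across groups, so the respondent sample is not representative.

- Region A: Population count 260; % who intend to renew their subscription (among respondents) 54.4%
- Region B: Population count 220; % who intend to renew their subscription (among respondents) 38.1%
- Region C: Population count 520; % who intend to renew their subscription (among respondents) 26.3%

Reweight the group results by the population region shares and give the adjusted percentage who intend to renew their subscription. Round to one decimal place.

36.2%

Each cell contributes population-share × respondent value:
  Region A: (260/1,000) × 54.4 = 14.144
  Region B: (220/1,000) × 38.1 = 8.382
  Region C: (520/1,000) × 26.3 = 13.676
Post-stratified estimate = 36.202 → 36.2%.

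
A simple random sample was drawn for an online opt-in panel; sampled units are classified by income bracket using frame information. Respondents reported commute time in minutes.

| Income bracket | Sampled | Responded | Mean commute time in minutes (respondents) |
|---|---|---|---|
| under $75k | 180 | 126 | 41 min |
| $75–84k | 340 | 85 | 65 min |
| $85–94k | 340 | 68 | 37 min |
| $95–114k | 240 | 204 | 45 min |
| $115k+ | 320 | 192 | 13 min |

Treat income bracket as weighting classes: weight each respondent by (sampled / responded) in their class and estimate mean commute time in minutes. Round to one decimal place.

40.2

Class response rates: under $75k 126/180 = 70%, $75–84k 85/340 = 25%, $85–94k 68/340 = 20%, $95–114k 204/240 = 85%, $115k+ 192/320 = 60%.
With weight = n_sampled/n_responded per class, the weighted class total is n_sampled:
  under $75k: 180 × 41 = 7380
  $75–84k: 340 × 65 = 22,100
  $85–94k: 340 × 37 = 12,580
  $95–114k: 240 × 45 = 10,800
  $115k+: 320 × 13 = 4160
Adjusted estimate = 57,020 / 1,420 = 40.1549 → 40.2.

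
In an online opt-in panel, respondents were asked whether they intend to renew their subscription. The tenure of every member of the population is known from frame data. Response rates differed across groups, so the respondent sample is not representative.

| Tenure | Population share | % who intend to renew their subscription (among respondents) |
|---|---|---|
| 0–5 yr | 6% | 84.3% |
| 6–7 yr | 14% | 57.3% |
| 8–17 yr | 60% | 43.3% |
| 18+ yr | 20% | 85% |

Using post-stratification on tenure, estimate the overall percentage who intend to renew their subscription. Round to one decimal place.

Reweight to the known tenure distribution:
  0–5 yr: 0.06 × 84.3 = 5.058
  6–7 yr: 0.14 × 57.3 = 8.022
  8–17 yr: 0.6 × 43.3 = 25.98
  18+ yr: 0.2 × 85 = 17
Post-stratified estimate = 56.06 → 56.1%.

56.1%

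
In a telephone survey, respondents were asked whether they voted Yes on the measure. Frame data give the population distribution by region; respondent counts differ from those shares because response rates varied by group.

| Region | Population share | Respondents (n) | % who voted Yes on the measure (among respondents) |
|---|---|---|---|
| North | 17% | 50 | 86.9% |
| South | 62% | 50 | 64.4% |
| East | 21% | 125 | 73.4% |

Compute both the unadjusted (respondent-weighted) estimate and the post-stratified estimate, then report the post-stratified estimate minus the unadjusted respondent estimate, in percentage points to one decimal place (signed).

-4.3 percentage points

Unadjusted (pooled respondent) estimate weights by respondent counts:
  (50/225)×86.9 + (50/225)×64.4 + (125/225)×73.4 = 74.4%
Post-stratified estimate weights by population shares:
  0.17×86.9 + 0.62×64.4 + 0.21×73.4 = 70.115%
Difference = 70.115 − 74.4 = -4.285 pp.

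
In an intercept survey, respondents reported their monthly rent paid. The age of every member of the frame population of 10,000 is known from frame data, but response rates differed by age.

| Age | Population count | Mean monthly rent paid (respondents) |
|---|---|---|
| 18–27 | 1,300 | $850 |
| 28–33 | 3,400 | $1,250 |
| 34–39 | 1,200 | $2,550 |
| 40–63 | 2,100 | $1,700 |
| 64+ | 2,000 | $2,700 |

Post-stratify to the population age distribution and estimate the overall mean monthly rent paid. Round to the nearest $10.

$1,740

Weight each group's respondent value by its population share:
  18–27: (1,300/10,000) × 850 = 110.5
  28–33: (3,400/10,000) × 1250 = 425
  34–39: (1,200/10,000) × 2550 = 306
  40–63: (2,100/10,000) × 1700 = 357
  64+: (2,000/10,000) × 2700 = 540
Post-stratified estimate = 1738.5 → $1,740.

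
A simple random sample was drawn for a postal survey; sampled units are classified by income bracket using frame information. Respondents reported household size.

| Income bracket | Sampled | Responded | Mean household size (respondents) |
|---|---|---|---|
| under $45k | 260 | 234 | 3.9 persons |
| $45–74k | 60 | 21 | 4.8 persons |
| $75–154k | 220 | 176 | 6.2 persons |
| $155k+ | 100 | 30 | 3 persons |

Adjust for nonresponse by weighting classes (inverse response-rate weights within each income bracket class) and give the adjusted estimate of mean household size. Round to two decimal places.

Response rates by class: under $45k 234/260 = 90%, $45–74k 21/60 = 35%, $75–154k 176/220 = 80%, $155k+ 30/100 = 30%.
Weighting each respondent by the inverse class response rate inflates each class back to its sampled size, so the class weight is n_sampled:
  under $45k: 260 × 3.9 = 1014
  $45–74k: 60 × 4.8 = 288
  $75–154k: 220 × 6.2 = 1364
  $155k+: 100 × 3 = 300
Adjusted estimate = 2966 / 640 = 4.63438 → 4.63.

4.63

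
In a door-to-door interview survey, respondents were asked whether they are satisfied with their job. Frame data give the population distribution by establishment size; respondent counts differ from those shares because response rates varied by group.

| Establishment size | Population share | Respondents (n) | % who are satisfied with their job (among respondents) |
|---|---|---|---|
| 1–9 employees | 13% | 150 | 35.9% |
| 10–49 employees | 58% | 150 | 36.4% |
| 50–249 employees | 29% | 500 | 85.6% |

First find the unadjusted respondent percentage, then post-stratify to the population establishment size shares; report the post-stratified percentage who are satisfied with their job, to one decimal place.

50.6%

Without adjustment, the pooled respondent share is:
  (150/800)×35.9 + (150/800)×36.4 + (500/800)×85.6 = 67.0563%
Post-stratifying to population shares instead:
  0.13×35.9 + 0.58×36.4 + 0.29×85.6 = 50.603%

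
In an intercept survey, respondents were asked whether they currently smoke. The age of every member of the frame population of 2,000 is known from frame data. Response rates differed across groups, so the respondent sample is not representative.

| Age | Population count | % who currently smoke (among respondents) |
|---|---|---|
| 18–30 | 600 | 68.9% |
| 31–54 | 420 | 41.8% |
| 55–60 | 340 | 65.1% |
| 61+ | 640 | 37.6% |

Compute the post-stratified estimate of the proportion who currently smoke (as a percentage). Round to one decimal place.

Each cell contributes population-share × respondent value:
  18–30: (600/2,000) × 68.9 = 20.67
  31–54: (420/2,000) × 41.8 = 8.778
  55–60: (340/2,000) × 65.1 = 11.067
  61+: (640/2,000) × 37.6 = 12.032
Post-stratified estimate = 52.547 → 52.5%.

52.5%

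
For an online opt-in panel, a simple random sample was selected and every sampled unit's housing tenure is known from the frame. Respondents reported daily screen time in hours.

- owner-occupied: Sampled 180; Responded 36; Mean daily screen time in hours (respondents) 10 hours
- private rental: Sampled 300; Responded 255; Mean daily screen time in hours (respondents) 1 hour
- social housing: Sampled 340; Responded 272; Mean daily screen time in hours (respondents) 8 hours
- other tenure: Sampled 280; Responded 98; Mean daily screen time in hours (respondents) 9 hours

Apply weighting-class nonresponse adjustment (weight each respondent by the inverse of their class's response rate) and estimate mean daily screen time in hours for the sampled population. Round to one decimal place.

6.7

Response rates by class: owner-occupied 36/180 = 20%, private rental 255/300 = 85%, social housing 272/340 = 80%, other tenure 98/280 = 35%.
Each respondent's weight = sampled/responded in their class; summing within a class gives n_sampled, so:
  owner-occupied: 180 × 10 = 1800
  private rental: 300 × 1 = 300
  social housing: 340 × 8 = 2720
  other tenure: 280 × 9 = 2520
Adjusted estimate = 7340 / 1,100 = 6.67273 → 6.7.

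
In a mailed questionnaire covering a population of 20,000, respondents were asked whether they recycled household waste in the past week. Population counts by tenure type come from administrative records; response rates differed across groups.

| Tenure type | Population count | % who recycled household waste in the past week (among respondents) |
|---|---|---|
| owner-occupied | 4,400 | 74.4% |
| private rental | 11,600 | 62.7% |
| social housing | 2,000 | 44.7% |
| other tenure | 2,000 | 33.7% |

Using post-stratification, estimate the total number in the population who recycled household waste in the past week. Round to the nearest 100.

Each cell contributes its population count × the respondent rate:
  owner-occupied: 4,400 × 74.4% = 3273.6
  private rental: 11,600 × 62.7% = 7273.2
  social housing: 2,000 × 44.7% = 894
  other tenure: 2,000 × 33.7% = 674
Estimated total = 12114.8 → 12,100.

12,100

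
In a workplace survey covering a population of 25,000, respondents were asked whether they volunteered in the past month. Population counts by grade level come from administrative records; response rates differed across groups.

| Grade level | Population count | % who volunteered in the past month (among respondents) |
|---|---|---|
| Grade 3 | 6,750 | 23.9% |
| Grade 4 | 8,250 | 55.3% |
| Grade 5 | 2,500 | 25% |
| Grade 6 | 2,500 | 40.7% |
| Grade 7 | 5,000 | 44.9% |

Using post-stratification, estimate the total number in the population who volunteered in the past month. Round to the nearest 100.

10,100

Estimated count per cell = population count × respondent percentage:
  Grade 3: 6,750 × 23.9% = 1613.25
  Grade 4: 8,250 × 55.3% = 4562.25
  Grade 5: 2,500 × 25% = 625
  Grade 6: 2,500 × 40.7% = 1017.5
  Grade 7: 5,000 × 44.9% = 2245
Estimated total = 10,063 → 10,100.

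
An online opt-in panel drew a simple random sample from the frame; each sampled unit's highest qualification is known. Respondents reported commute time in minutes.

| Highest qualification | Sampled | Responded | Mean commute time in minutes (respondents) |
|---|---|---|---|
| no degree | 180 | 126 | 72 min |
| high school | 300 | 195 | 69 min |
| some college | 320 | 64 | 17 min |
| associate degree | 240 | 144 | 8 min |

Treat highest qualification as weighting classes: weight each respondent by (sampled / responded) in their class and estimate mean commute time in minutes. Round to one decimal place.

39.4

Response rates by class: no degree 126/180 = 70%, high school 195/300 = 65%, some college 64/320 = 20%, associate degree 144/240 = 60%.
Weighting each respondent by the inverse class response rate inflates each class back to its sampled size, so the class weight is n_sampled:
  no degree: 180 × 72 = 12,960
  high school: 300 × 69 = 20,700
  some college: 320 × 17 = 5440
  associate degree: 240 × 8 = 1920
Adjusted estimate = 41,020 / 1,040 = 39.4423 → 39.4.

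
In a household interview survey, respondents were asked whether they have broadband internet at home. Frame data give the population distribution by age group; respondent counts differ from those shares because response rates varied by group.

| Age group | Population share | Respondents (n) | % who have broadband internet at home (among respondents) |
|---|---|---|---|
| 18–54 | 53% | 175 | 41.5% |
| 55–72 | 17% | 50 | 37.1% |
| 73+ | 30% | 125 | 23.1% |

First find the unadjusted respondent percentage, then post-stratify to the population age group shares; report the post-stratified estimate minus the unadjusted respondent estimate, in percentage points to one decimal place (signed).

+0.9 percentage points

Naive respondent-only estimate (weights = respondent counts):
  (175/350)×41.5 + (50/350)×37.1 + (125/350)×23.1 = 34.3%
Post-stratified estimate weights by population shares:
  0.53×41.5 + 0.17×37.1 + 0.3×23.1 = 35.232%
Difference = 35.232 − 34.3 = 0.932 pp.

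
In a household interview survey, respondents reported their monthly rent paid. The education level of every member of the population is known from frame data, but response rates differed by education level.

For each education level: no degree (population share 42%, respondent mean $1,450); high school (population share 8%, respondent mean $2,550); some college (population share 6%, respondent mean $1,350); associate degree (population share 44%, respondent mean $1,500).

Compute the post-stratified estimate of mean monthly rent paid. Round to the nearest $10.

Each cell contributes population-share × respondent value:
  no degree: 0.42 × 1450 = 609
  high school: 0.08 × 2550 = 204
  some college: 0.06 × 1350 = 81
  associate degree: 0.44 × 1500 = 660
Post-stratified estimate = 1554 → $1,550.

$1,550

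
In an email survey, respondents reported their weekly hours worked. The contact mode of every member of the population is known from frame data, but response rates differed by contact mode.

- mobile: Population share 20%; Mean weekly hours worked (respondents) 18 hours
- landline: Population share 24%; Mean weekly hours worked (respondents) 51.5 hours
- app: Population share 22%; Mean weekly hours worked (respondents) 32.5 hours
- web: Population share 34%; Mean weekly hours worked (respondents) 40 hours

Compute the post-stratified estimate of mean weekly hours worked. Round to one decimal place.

36.7

Weight each group's respondent value by its population share:
  mobile: 0.2 × 18 = 3.6
  landline: 0.24 × 51.5 = 12.36
  app: 0.22 × 32.5 = 7.15
  web: 0.34 × 40 = 13.6
Post-stratified estimate = 36.71 → 36.7.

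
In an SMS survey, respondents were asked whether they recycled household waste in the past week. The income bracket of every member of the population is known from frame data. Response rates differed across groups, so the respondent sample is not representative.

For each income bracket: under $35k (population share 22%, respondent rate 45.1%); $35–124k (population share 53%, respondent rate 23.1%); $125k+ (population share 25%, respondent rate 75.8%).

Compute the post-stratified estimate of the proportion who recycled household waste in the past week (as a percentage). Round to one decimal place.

41.1%

Post-stratification weights by population share, not respondent share:
  under $35k: 0.22 × 45.1 = 9.922
  $35–124k: 0.53 × 23.1 = 12.243
  $125k+: 0.25 × 75.8 = 18.95
Post-stratified estimate = 41.115 → 41.1%.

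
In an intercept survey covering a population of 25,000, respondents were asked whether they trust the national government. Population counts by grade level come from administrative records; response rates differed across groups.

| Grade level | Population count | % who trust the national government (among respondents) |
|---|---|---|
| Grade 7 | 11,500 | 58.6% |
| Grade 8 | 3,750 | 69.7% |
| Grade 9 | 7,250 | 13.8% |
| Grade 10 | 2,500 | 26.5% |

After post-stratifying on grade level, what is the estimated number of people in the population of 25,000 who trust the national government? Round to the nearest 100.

11,000

Estimated count per cell = population count × respondent percentage:
  Grade 7: 11,500 × 58.6% = 6739
  Grade 8: 3,750 × 69.7% = 2613.75
  Grade 9: 7,250 × 13.8% = 1000.5
  Grade 10: 2,500 × 26.5% = 662.5
Estimated total = 11015.8 → 11,000.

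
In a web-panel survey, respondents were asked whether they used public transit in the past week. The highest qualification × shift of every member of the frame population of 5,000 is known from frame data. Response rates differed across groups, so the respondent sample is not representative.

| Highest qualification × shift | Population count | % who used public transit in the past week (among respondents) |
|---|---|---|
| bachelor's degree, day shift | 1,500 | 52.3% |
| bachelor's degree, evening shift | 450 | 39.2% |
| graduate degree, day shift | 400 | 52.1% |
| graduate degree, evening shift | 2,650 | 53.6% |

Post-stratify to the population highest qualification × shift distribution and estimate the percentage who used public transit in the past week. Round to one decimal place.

51.8%

Each cell contributes population-share × respondent value:
  bachelor's degree, day shift: (1,500/5,000) × 52.3 = 15.69
  bachelor's degree, evening shift: (450/5,000) × 39.2 = 3.528
  graduate degree, day shift: (400/5,000) × 52.1 = 4.168
  graduate degree, evening shift: (2,650/5,000) × 53.6 = 28.408
Post-stratified estimate = 51.794 → 51.8%.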